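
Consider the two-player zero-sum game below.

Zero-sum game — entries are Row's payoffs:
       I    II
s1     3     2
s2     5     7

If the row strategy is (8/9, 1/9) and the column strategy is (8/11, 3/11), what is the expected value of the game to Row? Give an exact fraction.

301/99

Against (8/11, 3/11), each row's expected payoff is s1: 30/11; s2: 61/11.
Taking the (8/9, 1/9)-weighted average: (8/9)·(30/11) + (1/9)·(61/11) = 301/99.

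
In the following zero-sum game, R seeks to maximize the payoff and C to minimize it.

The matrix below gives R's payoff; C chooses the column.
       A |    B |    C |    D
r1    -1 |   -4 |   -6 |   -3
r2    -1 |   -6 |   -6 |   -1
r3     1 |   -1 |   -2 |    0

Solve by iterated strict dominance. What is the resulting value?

Row r2 is strictly dominated by row r3 (1>-1, -1>-6, -2>-6, 0>-1); eliminate r2.
Row r1 is strictly dominated by row r3 (1>-1, -1>-4, -2>-6, 0>-3); eliminate r1.
Column A is strictly dominated by B for C (-1<1); eliminate A.
Column D is strictly dominated by B for C (-1<0); eliminate D.
Column B is strictly dominated by C for C (-2<-1); eliminate B.
Only (r3, C) remains, with payoff -2.

-2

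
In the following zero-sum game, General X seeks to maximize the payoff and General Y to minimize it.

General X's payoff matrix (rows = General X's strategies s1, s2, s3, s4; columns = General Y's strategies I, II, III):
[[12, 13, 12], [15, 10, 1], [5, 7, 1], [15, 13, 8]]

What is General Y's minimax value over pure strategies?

The worst case (largest entry) in each column is I: 15, II: 13, III: 12.
The best (smallest) of these is 12.

12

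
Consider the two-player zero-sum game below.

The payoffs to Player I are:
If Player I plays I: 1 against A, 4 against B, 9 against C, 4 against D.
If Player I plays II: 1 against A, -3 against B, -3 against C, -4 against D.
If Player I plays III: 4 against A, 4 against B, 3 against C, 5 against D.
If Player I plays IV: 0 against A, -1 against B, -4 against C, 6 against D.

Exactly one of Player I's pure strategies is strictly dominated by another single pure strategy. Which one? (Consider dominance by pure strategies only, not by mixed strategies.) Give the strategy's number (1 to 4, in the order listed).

Compare II with III: 4 > 1, 4 > -3, 3 > -3, 5 > -4.
So III strictly dominates II for Player I; II is strictly dominated.

2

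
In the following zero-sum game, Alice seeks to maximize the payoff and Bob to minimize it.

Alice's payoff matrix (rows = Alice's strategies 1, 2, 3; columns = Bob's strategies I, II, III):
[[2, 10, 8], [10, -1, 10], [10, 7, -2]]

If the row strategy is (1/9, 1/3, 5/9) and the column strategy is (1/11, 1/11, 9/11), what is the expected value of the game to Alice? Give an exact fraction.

Against (1/11, 1/11, 9/11), each row's expected payoff is 1: 84/11; 2: 9; 3: -1/11.
Taking the (1/9, 1/3, 5/9)-weighted average: (1/9)·(84/11) + (1/3)·(9) + (5/9)·(-1/11) = 376/99.

376/99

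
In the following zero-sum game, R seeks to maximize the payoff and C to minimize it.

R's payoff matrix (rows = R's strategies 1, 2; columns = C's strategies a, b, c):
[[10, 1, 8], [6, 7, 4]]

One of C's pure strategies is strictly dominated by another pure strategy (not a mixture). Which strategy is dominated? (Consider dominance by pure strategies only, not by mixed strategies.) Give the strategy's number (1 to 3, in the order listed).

1

C prefers columns that give R less. Compare a with c: 8 < 10, 4 < 6.
So c strictly dominates a for C; a is strictly dominated.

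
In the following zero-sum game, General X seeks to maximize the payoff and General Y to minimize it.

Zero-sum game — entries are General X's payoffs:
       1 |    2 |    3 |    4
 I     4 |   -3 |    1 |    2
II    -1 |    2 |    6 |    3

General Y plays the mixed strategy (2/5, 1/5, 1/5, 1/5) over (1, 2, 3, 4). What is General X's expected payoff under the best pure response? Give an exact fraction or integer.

I: (4)·(2/5) + (-3)·(1/5) + (1)·(1/5) + (2)·(1/5) = 8/5.
II: (-1)·(2/5) + (2)·(1/5) + (6)·(1/5) + (3)·(1/5) = 9/5.
The best pure response is II with expected payoff 9/5.

9/5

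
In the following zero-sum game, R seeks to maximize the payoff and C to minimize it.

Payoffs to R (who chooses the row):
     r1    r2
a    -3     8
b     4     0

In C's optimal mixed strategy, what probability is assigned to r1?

8/15

Row minima are -3 and 0, so R's maximin is 0; column maxima are 4 and 8, so C's minimax is 4. These differ, so the equilibrium is in mixed strategies.
Let C play r1 with probability q. R is indifferent when −3q + 8(1−q) = 4q, giving q = 8/15.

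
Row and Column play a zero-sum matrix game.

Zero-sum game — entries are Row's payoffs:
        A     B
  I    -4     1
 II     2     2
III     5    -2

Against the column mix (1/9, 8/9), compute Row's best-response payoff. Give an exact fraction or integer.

2

I: (-4)·(1/9) + (1)·(8/9) = 4/9.
II: (2)·(1/9) + (2)·(8/9) = 2.
III: (5)·(1/9) + (-2)·(8/9) = -11/9.
The best pure response is II with expected payoff 2.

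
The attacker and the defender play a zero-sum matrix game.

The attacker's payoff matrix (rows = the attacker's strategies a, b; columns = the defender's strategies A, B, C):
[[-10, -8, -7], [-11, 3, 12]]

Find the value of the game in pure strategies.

-10

Row minima: -10, -11 → the attacker's maximin is -10.
Column maxima: -10, 3, 12 → the defender's minimax is -10.
They coincide at (a, A), so the value is -10.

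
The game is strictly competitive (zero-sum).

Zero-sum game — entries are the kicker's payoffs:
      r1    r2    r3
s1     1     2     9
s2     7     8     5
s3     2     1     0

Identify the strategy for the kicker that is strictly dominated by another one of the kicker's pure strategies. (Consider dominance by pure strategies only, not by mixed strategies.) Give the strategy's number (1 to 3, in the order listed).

Compare s3 with s2: 7 > 2, 8 > 1, 5 > 0.
So s2 strictly dominates s3 for the kicker; s3 is strictly dominated.

3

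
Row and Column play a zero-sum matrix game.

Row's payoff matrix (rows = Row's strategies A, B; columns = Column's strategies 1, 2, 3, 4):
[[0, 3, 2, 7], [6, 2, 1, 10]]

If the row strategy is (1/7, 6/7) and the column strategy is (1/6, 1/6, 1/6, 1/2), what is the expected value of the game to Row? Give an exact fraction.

Against (1/6, 1/6, 1/6, 1/2), each row's expected payoff is A: 13/3; B: 13/2.
Taking the (1/7, 6/7)-weighted average: (1/7)·(13/3) + (6/7)·(13/2) = 130/21.

130/21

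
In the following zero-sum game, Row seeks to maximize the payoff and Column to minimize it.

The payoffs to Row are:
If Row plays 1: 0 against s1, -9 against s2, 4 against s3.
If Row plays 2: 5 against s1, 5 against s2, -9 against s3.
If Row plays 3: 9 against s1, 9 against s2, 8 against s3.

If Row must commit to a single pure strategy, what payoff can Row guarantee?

The worst-case payoff for each row is 1: -9, 2: -9, 3: 8.
The best of these is 8.

8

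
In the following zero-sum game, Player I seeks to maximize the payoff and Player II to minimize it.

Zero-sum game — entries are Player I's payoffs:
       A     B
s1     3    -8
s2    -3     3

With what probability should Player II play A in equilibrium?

Row minima are -8 and -3, so Player I's maximin is -3; column maxima are 3 and 3, so Player II's minimax is 3. These differ, so the equilibrium is in mixed strategies.
Let Player II play A with probability q. Player I is indifferent when 3q − 8(1−q) = −3q + 3(1−q), giving q = 11/17.

11/17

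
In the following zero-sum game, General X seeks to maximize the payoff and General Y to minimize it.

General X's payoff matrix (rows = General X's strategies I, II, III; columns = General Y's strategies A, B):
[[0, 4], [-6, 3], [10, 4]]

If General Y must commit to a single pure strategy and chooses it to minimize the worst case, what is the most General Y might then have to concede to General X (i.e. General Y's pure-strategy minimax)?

The worst case (largest entry) in each column is A: 10, B: 4.
The best (smallest) of these is 4.

4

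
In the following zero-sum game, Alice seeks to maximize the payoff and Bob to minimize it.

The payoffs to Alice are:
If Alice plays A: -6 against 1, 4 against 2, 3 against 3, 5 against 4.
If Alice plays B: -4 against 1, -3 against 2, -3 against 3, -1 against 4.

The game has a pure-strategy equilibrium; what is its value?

Row minima: -6, -4 → Alice's maximin is -4.
Column maxima: -4, 4, 3, 5 → Bob's minimax is -4.
They coincide at (B, 1), so the value is -4.

-4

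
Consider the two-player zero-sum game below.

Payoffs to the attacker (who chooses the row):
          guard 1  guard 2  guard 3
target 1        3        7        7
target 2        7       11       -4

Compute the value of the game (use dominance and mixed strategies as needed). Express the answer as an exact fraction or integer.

Column guard 2 is strictly dominated by guard 1 for the defender (it gives the attacker more in every row).
The remaining 2×2 game on (target 1, target 2) × (guard 1, guard 3) has no saddle point. Let the attacker play target 1 with probability p; indifference gives 3p + 7(1−p) = 7p − 4(1−p), so p = 11/15.
Similarly the defender's optimal q on guard 1 is 11/15, and the value is 3·(11/15) + (7)·(4/15) = 61/15.

61/15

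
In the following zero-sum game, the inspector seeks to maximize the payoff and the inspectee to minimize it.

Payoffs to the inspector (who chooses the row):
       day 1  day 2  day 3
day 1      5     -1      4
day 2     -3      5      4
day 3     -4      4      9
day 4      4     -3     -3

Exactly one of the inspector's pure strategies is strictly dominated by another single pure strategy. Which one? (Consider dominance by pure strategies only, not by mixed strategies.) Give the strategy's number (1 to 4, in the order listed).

4

Compare day 4 with day 1: 5 > 4, -1 > -3, 4 > -3.
So day 1 strictly dominates day 4 for the inspector; day 4 is strictly dominated.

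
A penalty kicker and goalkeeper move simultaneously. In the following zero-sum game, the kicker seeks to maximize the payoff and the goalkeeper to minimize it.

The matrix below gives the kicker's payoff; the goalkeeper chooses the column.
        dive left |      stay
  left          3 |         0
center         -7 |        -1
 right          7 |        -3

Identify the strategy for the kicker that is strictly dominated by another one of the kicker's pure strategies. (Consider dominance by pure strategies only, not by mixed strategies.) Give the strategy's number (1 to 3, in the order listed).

Compare center with left: 3 > -7, 0 > -1.
So left strictly dominates center for the kicker; center is strictly dominated.

2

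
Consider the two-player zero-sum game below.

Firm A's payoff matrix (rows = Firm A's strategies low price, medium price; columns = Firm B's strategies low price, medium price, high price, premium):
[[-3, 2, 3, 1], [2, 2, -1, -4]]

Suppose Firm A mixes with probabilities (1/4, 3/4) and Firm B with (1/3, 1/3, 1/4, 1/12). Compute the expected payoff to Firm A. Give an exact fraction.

Against (1/3, 1/3, 1/4, 1/12), each row's expected payoff is low price: 1/2; medium price: 3/4.
Taking the (1/4, 3/4)-weighted average: (1/4)·(1/2) + (3/4)·(3/4) = 11/16.

11/16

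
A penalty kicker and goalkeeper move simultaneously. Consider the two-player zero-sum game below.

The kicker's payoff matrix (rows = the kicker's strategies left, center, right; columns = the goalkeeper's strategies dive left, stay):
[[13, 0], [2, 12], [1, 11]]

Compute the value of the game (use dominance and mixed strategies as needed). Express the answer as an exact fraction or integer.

Row right is strictly dominated by row center, so the kicker never plays it.
The remaining 2×2 game on (left, center) × (dive left, stay) has no saddle point. Let the kicker play left with probability p; indifference gives 13p + 2(1−p) = 12(1−p), so p = 10/23.
Similarly the goalkeeper's optimal q on dive left is 12/23, and the value is 13·(12/23) + (0)·(11/23) = 156/23.

156/23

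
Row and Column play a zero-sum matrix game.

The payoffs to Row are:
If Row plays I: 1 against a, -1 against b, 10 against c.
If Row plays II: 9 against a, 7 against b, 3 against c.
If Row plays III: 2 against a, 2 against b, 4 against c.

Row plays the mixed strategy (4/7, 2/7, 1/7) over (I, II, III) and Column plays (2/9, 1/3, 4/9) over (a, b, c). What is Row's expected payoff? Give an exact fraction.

284/63

Against (2/9, 1/3, 4/9), each row's expected payoff is I: 13/3; II: 17/3; III: 26/9.
Taking the (4/7, 2/7, 1/7)-weighted average: (4/7)·(13/3) + (2/7)·(17/3) + (1/7)·(26/9) = 284/63.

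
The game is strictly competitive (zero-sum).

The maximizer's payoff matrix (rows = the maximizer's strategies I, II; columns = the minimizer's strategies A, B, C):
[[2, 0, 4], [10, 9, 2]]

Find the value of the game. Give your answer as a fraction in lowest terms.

36/11

Column A is strictly dominated by B for the minimizer (it gives the maximizer more in every row).
The remaining 2×2 game on (I, II) × (B, C) has no saddle point. Let the maximizer play I with probability p; indifference gives 9(1−p) = 4p + 2(1−p), so p = 7/11.
Similarly the minimizer's optimal q on B is 2/11, and the value is 0·(2/11) + (4)·(9/11) = 36/11.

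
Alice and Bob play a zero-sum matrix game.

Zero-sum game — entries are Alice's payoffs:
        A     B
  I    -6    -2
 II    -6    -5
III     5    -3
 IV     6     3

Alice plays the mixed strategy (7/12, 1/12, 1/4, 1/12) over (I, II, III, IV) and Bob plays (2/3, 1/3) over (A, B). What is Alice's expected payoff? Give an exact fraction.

-79/36

Against (2/3, 1/3), each row's expected payoff is I: -14/3; II: -17/3; III: 7/3; IV: 5.
Taking the (7/12, 1/12, 1/4, 1/12)-weighted average: (7/12)·(-14/3) + (1/12)·(-17/3) + (1/4)·(7/3) + (1/12)·(5) = -79/36.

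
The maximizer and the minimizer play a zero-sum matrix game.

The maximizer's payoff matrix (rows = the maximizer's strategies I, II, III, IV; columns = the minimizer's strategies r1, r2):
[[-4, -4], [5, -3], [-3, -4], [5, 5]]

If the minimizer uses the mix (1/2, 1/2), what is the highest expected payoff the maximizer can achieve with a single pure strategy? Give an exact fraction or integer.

5

I: (-4)·(1/2) + (-4)·(1/2) = -4.
II: (5)·(1/2) + (-3)·(1/2) = 1.
III: (-3)·(1/2) + (-4)·(1/2) = -7/2.
IV: (5)·(1/2) + (5)·(1/2) = 5.
The best pure response is IV with expected payoff 5.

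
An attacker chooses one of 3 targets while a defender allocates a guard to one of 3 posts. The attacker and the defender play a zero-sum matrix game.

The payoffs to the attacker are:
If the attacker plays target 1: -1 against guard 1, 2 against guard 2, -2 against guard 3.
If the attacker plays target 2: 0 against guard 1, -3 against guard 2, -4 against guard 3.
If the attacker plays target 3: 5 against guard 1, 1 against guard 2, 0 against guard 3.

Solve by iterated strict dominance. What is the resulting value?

0

Column guard 2 is strictly dominated by guard 3 for the defender (-2<2, -4<-3, 0<1); eliminate guard 2.
Row target 2 is strictly dominated by row target 3 (5>0, 0>-4); eliminate target 2.
Row target 1 is strictly dominated by row target 3 (5>-1, 0>-2); eliminate target 1.
Column guard 1 is strictly dominated by guard 3 for the defender (0<5); eliminate guard 1.
Only (target 3, guard 3) remains, with payoff 0.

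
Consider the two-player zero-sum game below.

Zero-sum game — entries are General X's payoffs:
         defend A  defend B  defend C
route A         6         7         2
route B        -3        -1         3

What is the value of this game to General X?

12/5

Column defend B is strictly dominated by defend A for General Y (it gives General X more in every row).
The remaining 2×2 game on (route A, route B) × (defend A, defend C) has no saddle point. Let General X play route A with probability p; indifference gives 6p − 3(1−p) = 2p + 3(1−p), so p = 3/5.
Similarly General Y's optimal q on defend A is 1/10, and the value is 6·(1/10) + (2)·(9/10) = 12/5.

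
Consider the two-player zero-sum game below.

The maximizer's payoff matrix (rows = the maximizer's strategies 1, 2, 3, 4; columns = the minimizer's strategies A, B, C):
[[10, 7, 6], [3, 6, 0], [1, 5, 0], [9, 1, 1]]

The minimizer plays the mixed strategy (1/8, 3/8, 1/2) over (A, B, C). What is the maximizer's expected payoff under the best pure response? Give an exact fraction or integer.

55/8

1: (10)·(1/8) + (7)·(3/8) + (6)·(1/2) = 55/8.
2: (3)·(1/8) + (6)·(3/8) + (0)·(1/2) = 21/8.
3: (1)·(1/8) + (5)·(3/8) + (0)·(1/2) = 2.
4: (9)·(1/8) + (1)·(3/8) + (1)·(1/2) = 2.
The best pure response is 1 with expected payoff 55/8.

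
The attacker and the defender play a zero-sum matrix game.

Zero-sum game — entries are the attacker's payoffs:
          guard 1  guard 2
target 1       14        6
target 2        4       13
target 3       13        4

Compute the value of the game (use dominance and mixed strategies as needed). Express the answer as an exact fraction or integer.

Row target 3 is strictly dominated by row target 1, so the attacker never plays it.
The remaining 2×2 game on (target 1, target 2) × (guard 1, guard 2) has no saddle point. Let the attacker play target 1 with probability p; indifference gives 14p + 4(1−p) = 6p + 13(1−p), so p = 9/17.
Similarly the defender's optimal q on guard 1 is 7/17, and the value is 14·(7/17) + (6)·(10/17) = 158/17.

158/17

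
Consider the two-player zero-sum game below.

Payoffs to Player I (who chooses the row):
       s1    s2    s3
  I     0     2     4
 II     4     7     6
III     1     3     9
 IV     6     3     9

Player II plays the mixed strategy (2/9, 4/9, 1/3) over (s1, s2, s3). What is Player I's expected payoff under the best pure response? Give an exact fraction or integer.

I: (0)·(2/9) + (2)·(4/9) + (4)·(1/3) = 20/9.
II: (4)·(2/9) + (7)·(4/9) + (6)·(1/3) = 6.
III: (1)·(2/9) + (3)·(4/9) + (9)·(1/3) = 41/9.
IV: (6)·(2/9) + (3)·(4/9) + (9)·(1/3) = 17/3.
The best pure response is II with expected payoff 6.

6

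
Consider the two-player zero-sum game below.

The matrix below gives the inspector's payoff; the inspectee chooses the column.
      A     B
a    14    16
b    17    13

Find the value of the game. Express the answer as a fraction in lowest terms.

15

Row minima are 14 and 13, so the inspector's maximin is 14; column maxima are 17 and 16, so the inspectee's minimax is 16. These differ, so the equilibrium is in mixed strategies.
Let the inspector play a with probability p. The inspectee is indifferent when 14p + 17(1−p) = 16p + 13(1−p), giving p = 2/3.
Let the inspectee play A with probability q. The inspector is indifferent when 14q + 16(1−q) = 17q + 13(1−q), giving q = 1/2.
The value is 14·(1/2) + (16)·(1/2) = 15.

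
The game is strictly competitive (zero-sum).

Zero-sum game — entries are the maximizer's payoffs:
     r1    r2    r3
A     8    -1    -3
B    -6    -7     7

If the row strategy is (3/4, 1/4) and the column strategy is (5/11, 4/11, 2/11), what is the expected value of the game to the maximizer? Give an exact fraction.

Against (5/11, 4/11, 2/11), each row's expected payoff is A: 30/11; B: -4.
Taking the (3/4, 1/4)-weighted average: (3/4)·(30/11) + (1/4)·(-4) = 23/22.

23/22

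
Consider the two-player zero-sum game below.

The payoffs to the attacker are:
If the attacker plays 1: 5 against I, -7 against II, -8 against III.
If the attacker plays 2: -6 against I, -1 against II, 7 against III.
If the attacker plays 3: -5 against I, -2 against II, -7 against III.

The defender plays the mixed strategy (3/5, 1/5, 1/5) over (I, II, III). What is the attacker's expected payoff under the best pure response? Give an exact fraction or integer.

0

1: (5)·(3/5) + (-7)·(1/5) + (-8)·(1/5) = 0.
2: (-6)·(3/5) + (-1)·(1/5) + (7)·(1/5) = -12/5.
3: (-5)·(3/5) + (-2)·(1/5) + (-7)·(1/5) = -24/5.
The best pure response is 1 with expected payoff 0.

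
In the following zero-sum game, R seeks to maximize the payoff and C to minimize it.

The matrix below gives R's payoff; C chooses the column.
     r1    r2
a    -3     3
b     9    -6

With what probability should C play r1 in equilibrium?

3/7

Row minima are -3 and -6, so R's maximin is -3; column maxima are 9 and 3, so C's minimax is 3. These differ, so the equilibrium is in mixed strategies.
Let C play r1 with probability q. R is indifferent when −3q + 3(1−q) = 9q − 6(1−q), giving q = 3/7.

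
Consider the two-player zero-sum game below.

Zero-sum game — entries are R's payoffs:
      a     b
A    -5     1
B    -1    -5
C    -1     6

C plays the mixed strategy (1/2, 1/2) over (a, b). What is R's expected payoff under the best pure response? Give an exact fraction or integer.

A: (-5)·(1/2) + (1)·(1/2) = -2.
B: (-1)·(1/2) + (-5)·(1/2) = -3.
C: (-1)·(1/2) + (6)·(1/2) = 5/2.
The best pure response is C with expected payoff 5/2.

5/2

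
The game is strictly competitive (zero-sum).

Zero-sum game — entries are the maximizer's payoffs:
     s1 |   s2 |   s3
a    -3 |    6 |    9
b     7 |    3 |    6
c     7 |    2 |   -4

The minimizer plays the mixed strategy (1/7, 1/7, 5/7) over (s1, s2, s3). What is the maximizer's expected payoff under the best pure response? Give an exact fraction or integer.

a: (-3)·(1/7) + (6)·(1/7) + (9)·(5/7) = 48/7.
b: (7)·(1/7) + (3)·(1/7) + (6)·(5/7) = 40/7.
c: (7)·(1/7) + (2)·(1/7) + (-4)·(5/7) = -11/7.
The best pure response is a with expected payoff 48/7.

48/7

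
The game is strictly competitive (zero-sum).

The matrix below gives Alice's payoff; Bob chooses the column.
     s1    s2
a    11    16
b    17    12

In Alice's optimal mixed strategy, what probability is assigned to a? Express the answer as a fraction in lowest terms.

1/2

Row minima are 11 and 12, so Alice's maximin is 12; column maxima are 17 and 16, so Bob's minimax is 16. These differ, so the equilibrium is in mixed strategies.
Let Alice play a with probability p. Bob is indifferent when 11p + 17(1−p) = 16p + 12(1−p), giving p = 1/2.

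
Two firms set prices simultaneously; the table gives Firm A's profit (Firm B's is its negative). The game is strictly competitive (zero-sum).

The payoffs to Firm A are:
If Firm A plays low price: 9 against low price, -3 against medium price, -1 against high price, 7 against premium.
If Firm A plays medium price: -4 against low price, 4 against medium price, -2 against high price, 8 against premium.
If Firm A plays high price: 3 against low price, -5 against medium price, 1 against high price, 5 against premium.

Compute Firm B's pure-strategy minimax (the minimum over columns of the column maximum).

The worst case (largest entry) in each column is low price: 9, medium price: 4, high price: 1, premium: 8.
The best (smallest) of these is 1.

1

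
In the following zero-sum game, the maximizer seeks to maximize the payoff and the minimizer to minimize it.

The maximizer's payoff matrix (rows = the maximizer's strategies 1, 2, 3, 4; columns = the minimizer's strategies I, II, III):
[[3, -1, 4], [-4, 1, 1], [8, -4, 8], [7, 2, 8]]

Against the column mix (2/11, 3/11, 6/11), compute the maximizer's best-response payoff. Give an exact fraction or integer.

68/11

1: (3)·(2/11) + (-1)·(3/11) + (4)·(6/11) = 27/11.
2: (-4)·(2/11) + (1)·(3/11) + (1)·(6/11) = 1/11.
3: (8)·(2/11) + (-4)·(3/11) + (8)·(6/11) = 52/11.
4: (7)·(2/11) + (2)·(3/11) + (8)·(6/11) = 68/11.
The best pure response is 4 with expected payoff 68/11.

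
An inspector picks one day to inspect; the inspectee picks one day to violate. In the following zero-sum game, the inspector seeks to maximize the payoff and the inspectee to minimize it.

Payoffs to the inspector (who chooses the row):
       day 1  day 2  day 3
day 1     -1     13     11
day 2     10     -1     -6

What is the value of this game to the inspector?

26/7

Column day 2 is strictly dominated by day 3 for the inspectee (it gives the inspector more in every row).
The remaining 2×2 game on (day 1, day 2) × (day 1, day 3) has no saddle point. Let the inspector play day 1 with probability p; indifference gives −p + 10(1−p) = 11p − 6(1−p), so p = 4/7.
Similarly the inspectee's optimal q on day 1 is 17/28, and the value is -1·(17/28) + (11)·(11/28) = 26/7.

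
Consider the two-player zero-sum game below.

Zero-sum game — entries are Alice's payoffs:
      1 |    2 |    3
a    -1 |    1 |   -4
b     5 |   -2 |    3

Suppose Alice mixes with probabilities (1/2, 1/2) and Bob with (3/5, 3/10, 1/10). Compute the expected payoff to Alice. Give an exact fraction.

1

Against (3/5, 3/10, 1/10), each row's expected payoff is a: -7/10; b: 27/10.
Taking the (1/2, 1/2)-weighted average: (1/2)·(-7/10) + (1/2)·(27/10) = 1.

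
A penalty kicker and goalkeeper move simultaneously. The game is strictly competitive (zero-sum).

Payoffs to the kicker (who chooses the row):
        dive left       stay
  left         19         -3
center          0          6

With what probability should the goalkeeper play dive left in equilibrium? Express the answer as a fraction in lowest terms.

9/28

Row minima are -3 and 0, so the kicker's maximin is 0; column maxima are 19 and 6, so the goalkeeper's minimax is 6. These differ, so the equilibrium is in mixed strategies.
Let the goalkeeper play dive left with probability q. The kicker is indifferent when 19q − 3(1−q) = 6(1−q), giving q = 9/28.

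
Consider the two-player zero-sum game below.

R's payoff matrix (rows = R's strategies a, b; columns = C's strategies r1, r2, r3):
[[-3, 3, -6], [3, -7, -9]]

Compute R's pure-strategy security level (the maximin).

The worst-case payoff for each row is a: -6, b: -9.
The best of these is -6.

-6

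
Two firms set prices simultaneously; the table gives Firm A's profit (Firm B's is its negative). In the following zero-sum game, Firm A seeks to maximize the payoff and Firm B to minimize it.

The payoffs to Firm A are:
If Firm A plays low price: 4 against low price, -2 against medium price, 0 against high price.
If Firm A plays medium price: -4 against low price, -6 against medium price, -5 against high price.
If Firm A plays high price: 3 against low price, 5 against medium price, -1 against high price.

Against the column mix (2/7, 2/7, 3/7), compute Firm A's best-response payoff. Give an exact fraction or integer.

13/7

low price: (4)·(2/7) + (-2)·(2/7) + (0)·(3/7) = 4/7.
medium price: (-4)·(2/7) + (-6)·(2/7) + (-5)·(3/7) = -5.
high price: (3)·(2/7) + (5)·(2/7) + (-1)·(3/7) = 13/7.
The best pure response is high price with expected payoff 13/7.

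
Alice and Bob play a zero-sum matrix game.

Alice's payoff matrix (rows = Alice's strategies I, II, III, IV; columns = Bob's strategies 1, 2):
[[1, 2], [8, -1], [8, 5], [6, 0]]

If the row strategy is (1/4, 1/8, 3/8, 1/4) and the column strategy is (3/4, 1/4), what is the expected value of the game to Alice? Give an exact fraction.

Against (3/4, 1/4), each row's expected payoff is I: 5/4; II: 23/4; III: 29/4; IV: 9/2.
Taking the (1/4, 1/8, 3/8, 1/4)-weighted average: (1/4)·(5/4) + (1/8)·(23/4) + (3/8)·(29/4) + (1/4)·(9/2) = 39/8.

39/8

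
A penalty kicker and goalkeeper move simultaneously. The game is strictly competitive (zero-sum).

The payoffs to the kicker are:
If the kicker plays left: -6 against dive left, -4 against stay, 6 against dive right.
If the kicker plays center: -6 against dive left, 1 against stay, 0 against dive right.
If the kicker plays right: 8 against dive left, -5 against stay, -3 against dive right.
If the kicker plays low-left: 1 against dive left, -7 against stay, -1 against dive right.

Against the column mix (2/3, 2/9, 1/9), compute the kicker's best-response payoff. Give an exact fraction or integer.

35/9

left: (-6)·(2/3) + (-4)·(2/9) + (6)·(1/9) = -38/9.
center: (-6)·(2/3) + (1)·(2/9) + (0)·(1/9) = -34/9.
right: (8)·(2/3) + (-5)·(2/9) + (-3)·(1/9) = 35/9.
low-left: (1)·(2/3) + (-7)·(2/9) + (-1)·(1/9) = -1.
The best pure response is right with expected payoff 35/9.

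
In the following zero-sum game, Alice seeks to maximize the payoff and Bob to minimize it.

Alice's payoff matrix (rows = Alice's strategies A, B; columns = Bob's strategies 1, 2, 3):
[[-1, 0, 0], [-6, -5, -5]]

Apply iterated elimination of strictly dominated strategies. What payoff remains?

-1

Column 3 is strictly dominated by 1 for Bob (-1<0, -6<-5); eliminate 3.
Row B is strictly dominated by row A (-1>-6, 0>-5); eliminate B.
Column 2 is strictly dominated by 1 for Bob (-1<0); eliminate 2.
Only (A, 1) remains, with payoff -1.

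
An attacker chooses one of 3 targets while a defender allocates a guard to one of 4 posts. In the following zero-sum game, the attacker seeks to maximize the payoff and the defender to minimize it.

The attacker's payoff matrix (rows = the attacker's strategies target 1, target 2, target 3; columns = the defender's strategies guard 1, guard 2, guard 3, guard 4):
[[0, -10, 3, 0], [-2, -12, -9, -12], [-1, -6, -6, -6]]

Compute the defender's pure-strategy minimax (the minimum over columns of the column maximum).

The worst case (largest entry) in each column is guard 1: 0, guard 2: -6, guard 3: 3, guard 4: 0.
The best (smallest) of these is -6.

-6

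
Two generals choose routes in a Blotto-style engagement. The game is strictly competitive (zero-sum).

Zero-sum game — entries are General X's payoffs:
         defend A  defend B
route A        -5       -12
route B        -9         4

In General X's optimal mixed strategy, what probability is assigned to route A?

Row minima are -12 and -9, so General X's maximin is -9; column maxima are -5 and 4, so General Y's minimax is -5. These differ, so the equilibrium is in mixed strategies.
Let General X play route A with probability p. General Y is indifferent when −5p − 9(1−p) = −12p + 4(1−p), giving p = 13/20.

13/20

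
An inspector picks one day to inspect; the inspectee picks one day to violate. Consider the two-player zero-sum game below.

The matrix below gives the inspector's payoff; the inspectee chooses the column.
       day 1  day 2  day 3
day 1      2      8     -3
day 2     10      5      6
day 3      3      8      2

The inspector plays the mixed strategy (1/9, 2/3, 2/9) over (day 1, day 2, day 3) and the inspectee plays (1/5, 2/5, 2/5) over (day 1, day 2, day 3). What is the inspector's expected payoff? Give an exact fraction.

Against (1/5, 2/5, 2/5), each row's expected payoff is day 1: 12/5; day 2: 32/5; day 3: 23/5.
Taking the (1/9, 2/3, 2/9)-weighted average: (1/9)·(12/5) + (2/3)·(32/5) + (2/9)·(23/5) = 50/9.

50/9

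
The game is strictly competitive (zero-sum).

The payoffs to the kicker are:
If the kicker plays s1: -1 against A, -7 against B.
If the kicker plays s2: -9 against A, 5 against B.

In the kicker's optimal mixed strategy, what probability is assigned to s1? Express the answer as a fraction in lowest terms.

Row minima are -7 and -9, so the kicker's maximin is -7; column maxima are -1 and 5, so the goalkeeper's minimax is -1. These differ, so the equilibrium is in mixed strategies.
Let the kicker play s1 with probability p. The goalkeeper is indifferent when −p − 9(1−p) = −7p + 5(1−p), giving p = 7/10.

7/10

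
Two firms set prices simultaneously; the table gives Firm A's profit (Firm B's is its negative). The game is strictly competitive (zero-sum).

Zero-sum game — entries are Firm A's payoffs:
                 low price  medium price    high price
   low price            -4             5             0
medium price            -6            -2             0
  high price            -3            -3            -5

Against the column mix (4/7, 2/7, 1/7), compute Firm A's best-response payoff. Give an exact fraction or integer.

low price: (-4)·(4/7) + (5)·(2/7) + (0)·(1/7) = -6/7.
medium price: (-6)·(4/7) + (-2)·(2/7) + (0)·(1/7) = -4.
high price: (-3)·(4/7) + (-3)·(2/7) + (-5)·(1/7) = -23/7.
The best pure response is low price with expected payoff -6/7.

-6/7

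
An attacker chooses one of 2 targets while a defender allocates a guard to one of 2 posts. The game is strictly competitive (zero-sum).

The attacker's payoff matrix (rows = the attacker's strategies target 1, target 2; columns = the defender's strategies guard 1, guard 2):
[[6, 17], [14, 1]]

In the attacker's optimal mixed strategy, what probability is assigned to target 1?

13/24

Row minima are 6 and 1, so the attacker's maximin is 6; column maxima are 14 and 17, so the defender's minimax is 14. These differ, so the equilibrium is in mixed strategies.
Let the attacker play target 1 with probability p. The defender is indifferent when 6p + 14(1−p) = 17p + (1−p), giving p = 13/24.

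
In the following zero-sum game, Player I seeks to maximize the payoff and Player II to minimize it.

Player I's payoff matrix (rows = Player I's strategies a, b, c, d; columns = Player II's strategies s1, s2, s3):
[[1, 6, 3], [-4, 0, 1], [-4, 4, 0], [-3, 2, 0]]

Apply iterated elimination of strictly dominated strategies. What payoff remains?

Row d is strictly dominated by row a (1>-3, 6>2, 3>0); eliminate d.
Column s3 is strictly dominated by s1 for Player II (1<3, -4<1, -4<0); eliminate s3.
Row c is strictly dominated by row a (1>-4, 6>4); eliminate c.
Column s2 is strictly dominated by s1 for Player II (1<6, -4<0); eliminate s2.
Row b is strictly dominated by row a (1>-4); eliminate b.
Only (a, s1) remains, with payoff 1.

1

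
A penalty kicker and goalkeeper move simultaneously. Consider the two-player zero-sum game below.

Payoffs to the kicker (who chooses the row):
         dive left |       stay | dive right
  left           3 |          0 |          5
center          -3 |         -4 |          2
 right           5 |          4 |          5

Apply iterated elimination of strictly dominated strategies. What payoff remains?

Row center is strictly dominated by row left (3>-3, 0>-4, 5>2); eliminate center.
Column dive right is strictly dominated by stay for the goalkeeper (0<5, 4<5); eliminate dive right.
Column dive left is strictly dominated by stay for the goalkeeper (0<3, 4<5); eliminate dive left.
Row left is strictly dominated by row right (4>0); eliminate left.
Only (right, stay) remains, with payoff 4.

4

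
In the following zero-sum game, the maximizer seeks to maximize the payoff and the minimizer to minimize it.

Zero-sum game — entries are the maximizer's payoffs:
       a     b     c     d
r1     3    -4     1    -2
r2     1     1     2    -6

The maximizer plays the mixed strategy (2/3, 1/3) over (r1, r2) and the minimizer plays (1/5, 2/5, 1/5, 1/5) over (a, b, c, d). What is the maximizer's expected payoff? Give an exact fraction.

-13/15

Against (1/5, 2/5, 1/5, 1/5), each row's expected payoff is r1: -6/5; r2: -1/5.
Taking the (2/3, 1/3)-weighted average: (2/3)·(-6/5) + (1/3)·(-1/5) = -13/15.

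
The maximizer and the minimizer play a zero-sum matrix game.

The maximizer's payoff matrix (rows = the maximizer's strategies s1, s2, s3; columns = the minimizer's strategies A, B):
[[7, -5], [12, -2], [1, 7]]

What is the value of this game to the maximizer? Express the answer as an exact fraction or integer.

43/10

Row s1 is strictly dominated by row s2, so the maximizer never plays it.
The remaining 2×2 game on (s2, s3) × (A, B) has no saddle point. Let the maximizer play s2 with probability p; indifference gives 12p + (1−p) = −2p + 7(1−p), so p = 3/10.
Similarly the minimizer's optimal q on A is 9/20, and the value is 12·(9/20) + (-2)·(11/20) = 43/10.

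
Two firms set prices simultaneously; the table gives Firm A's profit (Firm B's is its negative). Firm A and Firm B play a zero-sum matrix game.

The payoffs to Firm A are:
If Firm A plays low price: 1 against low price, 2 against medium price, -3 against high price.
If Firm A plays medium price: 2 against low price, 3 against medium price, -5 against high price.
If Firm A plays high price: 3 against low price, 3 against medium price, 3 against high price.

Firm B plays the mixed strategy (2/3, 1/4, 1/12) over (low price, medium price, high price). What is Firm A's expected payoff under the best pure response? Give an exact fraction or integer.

low price: (1)·(2/3) + (2)·(1/4) + (-3)·(1/12) = 11/12.
medium price: (2)·(2/3) + (3)·(1/4) + (-5)·(1/12) = 5/3.
high price: (3)·(2/3) + (3)·(1/4) + (3)·(1/12) = 3.
The best pure response is high price with expected payoff 3.

3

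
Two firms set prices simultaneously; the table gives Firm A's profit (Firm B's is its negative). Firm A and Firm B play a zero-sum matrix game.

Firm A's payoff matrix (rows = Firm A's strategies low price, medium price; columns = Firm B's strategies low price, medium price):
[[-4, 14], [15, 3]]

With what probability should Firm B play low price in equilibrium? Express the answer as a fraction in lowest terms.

11/30

Row minima are -4 and 3, so Firm A's maximin is 3; column maxima are 15 and 14, so Firm B's minimax is 14. These differ, so the equilibrium is in mixed strategies.
Let Firm B play low price with probability q. Firm A is indifferent when −4q + 14(1−q) = 15q + 3(1−q), giving q = 11/30.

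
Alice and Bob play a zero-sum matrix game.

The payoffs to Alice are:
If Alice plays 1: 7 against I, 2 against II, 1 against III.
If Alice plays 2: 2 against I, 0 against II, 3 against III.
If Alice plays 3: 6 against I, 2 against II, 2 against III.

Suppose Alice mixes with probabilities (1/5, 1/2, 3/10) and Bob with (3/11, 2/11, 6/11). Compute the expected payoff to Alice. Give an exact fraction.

142/55

Against (3/11, 2/11, 6/11), each row's expected payoff is 1: 31/11; 2: 24/11; 3: 34/11.
Taking the (1/5, 1/2, 3/10)-weighted average: (1/5)·(31/11) + (1/2)·(24/11) + (3/10)·(34/11) = 142/55.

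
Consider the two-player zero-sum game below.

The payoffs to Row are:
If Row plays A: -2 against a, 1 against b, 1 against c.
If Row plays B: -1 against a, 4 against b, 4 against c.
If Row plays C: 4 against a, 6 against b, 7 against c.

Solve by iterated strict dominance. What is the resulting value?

Row A is strictly dominated by row B (-1>-2, 4>1, 4>1); eliminate A.
Column b is strictly dominated by a for Column (-1<4, 4<6); eliminate b.
Column c is strictly dominated by a for Column (-1<4, 4<7); eliminate c.
Row B is strictly dominated by row C (4>-1); eliminate B.
Only (C, a) remains, with payoff 4.

4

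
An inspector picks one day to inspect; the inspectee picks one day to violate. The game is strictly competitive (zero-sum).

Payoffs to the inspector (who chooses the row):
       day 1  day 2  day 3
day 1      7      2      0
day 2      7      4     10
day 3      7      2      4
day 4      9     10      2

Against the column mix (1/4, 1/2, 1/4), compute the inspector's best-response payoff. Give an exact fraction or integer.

day 1: (7)·(1/4) + (2)·(1/2) + (0)·(1/4) = 11/4.
day 2: (7)·(1/4) + (4)·(1/2) + (10)·(1/4) = 25/4.
day 3: (7)·(1/4) + (2)·(1/2) + (4)·(1/4) = 15/4.
day 4: (9)·(1/4) + (10)·(1/2) + (2)·(1/4) = 31/4.
The best pure response is day 4 with expected payoff 31/4.

31/4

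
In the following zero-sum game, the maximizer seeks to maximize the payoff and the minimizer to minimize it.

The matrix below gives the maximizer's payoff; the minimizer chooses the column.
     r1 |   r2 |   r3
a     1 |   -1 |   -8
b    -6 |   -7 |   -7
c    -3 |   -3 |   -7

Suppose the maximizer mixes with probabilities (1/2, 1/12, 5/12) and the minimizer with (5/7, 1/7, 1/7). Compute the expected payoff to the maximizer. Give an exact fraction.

Against (5/7, 1/7, 1/7), each row's expected payoff is a: -4/7; b: -44/7; c: -25/7.
Taking the (1/2, 1/12, 5/12)-weighted average: (1/2)·(-4/7) + (1/12)·(-44/7) + (5/12)·(-25/7) = -193/84.

-193/84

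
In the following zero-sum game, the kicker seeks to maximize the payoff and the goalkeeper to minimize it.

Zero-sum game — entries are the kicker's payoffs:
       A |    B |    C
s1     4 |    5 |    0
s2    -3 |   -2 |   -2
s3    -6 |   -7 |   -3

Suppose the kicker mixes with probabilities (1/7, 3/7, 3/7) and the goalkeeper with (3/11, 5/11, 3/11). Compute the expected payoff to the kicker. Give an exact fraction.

Against (3/11, 5/11, 3/11), each row's expected payoff is s1: 37/11; s2: -25/11; s3: -62/11.
Taking the (1/7, 3/7, 3/7)-weighted average: (1/7)·(37/11) + (3/7)·(-25/11) + (3/7)·(-62/11) = -32/11.

-32/11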